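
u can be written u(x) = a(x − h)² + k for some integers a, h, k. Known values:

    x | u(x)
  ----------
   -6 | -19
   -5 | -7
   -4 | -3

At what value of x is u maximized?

-4

First differences 12, 4; second difference -8 = 2a, so a = -4.
Expanding, the x-coefficient is −2ah = 8h; matching it to the data gives h = -4, and then k = -3.
So u(x) = -4(x + 4)² − 3.
Hence h = -4.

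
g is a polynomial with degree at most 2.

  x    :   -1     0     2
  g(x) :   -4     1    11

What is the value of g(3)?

Write g(x) = ax² + bx + c; the 3 given values yield a linear system in the 3 coefficients.
Solving, the leading coefficient vanishes, and g(x) = 5x + 1.
Then g(3) = 16.

16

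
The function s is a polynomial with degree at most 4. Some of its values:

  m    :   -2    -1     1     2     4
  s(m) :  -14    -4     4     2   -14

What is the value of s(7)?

-68

Write s(m) = am^4 + bm³ + cm² + dm + e; the 5 given values yield a linear system in the 5 coefficients.
Solving, the top 2 coefficients vanish, and s(m) = -2m² + 4m + 2.
Then s(7) = -68.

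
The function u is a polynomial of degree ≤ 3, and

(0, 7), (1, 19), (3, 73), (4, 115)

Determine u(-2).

Write u(t) = at³ + bt² + ct + d; the 4 given values yield a linear system in the 4 coefficients.
Solving, the leading coefficient vanishes, and u(t) = 5t² + 7t + 7.
Then u(-2) = 13.

13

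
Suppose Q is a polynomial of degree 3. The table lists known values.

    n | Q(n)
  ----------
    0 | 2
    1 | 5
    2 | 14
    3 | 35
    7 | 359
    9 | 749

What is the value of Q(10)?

Write Q(n) = an³ + bn² + cn + d; the 6 given values yield a linear system in the 4 coefficients.
Solving, Q(n) = n³ + 2n + 2.
Then Q(10) = 1022.

1022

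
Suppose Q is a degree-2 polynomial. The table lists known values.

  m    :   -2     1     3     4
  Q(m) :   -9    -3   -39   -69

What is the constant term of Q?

Write Q(m) = am² + bm + c; the 4 given values yield a linear system in the 3 coefficients.
Solving, Q(m) = -4m² - 2m + 3.
The constant term is Q(0) = 3.

3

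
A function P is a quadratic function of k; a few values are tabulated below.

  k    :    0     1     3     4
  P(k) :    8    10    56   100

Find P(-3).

Write P(k) = ak² + bk + c; the 4 given values yield a linear system in the 3 coefficients.
Solving, P(k) = 7k² - 5k + 8.
Then P(-3) = 86.

86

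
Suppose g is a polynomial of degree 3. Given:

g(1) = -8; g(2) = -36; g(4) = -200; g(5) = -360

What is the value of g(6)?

-588

Write g(m) = am³ + bm² + cm + d; the 4 given values yield a linear system in the 4 coefficients.
Solving, g(m) = -2m³ - 4m² - 2m.
Then g(6) = -588.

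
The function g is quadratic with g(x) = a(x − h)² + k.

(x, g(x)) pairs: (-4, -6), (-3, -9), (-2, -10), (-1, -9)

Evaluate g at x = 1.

First differences -3, -1, 1; second difference 2 = 2a, so a = 1.
Expanding, the x-coefficient is −2ah = -2h; matching it to the data gives h = -2, and then k = -10.
So g(x) = 1(x + 2)² − 10.
g(1) = 1·3² − 10 = -1.

-1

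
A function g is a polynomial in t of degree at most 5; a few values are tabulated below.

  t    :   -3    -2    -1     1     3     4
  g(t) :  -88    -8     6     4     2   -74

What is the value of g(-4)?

-306

Write g(t) = at^5 + bt^4 + ct³ + dt² + et + p; the 6 given values yield a linear system in the 6 coefficients.
Solving, the leading coefficient vanishes, and g(t) = -t^4 + 2t³ + 4t² - 3t + 2.
Then g(-4) = -306.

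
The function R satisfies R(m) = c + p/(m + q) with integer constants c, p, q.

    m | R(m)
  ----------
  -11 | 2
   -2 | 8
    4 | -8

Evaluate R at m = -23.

1

(R(m) − c)(m + q) = p for each data point; the three points give a linear system in c and q, then p follows.
Solving: c = 0, q = -1, p = -24, so R(m) = -24/(m − 1).
Then R(-23) = 0 − 24/(-24) = 1.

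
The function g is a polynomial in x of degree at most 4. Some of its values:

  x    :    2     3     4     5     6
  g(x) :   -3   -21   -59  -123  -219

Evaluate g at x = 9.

First differences: -18, -38, -64, -96. Second differences: -20, -26, -32. Third differences: -6, -6.
Level-3 differences are constant, so g has degree 3.
Fitting a degree-3 polynomial gives g(x) = -x³ - x² + 6x - 3.
Then g(9) = -759.

-759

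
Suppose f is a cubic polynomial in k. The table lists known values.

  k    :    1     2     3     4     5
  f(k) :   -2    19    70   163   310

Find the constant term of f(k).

-5

Write f(k) = ak³ + bk² + ck + d; the 5 given values yield a linear system in the 4 coefficients.
Solving, f(k) = 2k³ + 3k² - 2k - 5.
The constant term is f(0) = -5.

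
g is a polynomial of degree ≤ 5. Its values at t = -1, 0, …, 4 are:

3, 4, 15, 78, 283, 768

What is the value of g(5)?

1719

First differences: 1, 11, 63, 205, 485. Second differences: 10, 52, 142, 280. Third differences: 42, 90, 138. Fourth differences: 48, 48.
Level-4 differences are constant, so g has degree 4.
Extending the table by one column gives the next first difference 951, so g(5) = 768 + 951 = 1719.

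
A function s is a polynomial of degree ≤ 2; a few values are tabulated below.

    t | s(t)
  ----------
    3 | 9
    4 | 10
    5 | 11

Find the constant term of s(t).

6

First differences: 1, 1.
Level-1 differences are constant, so s has degree 1.
Fitting a degree-1 polynomial gives s(t) = t + 6.
The constant term is s(0) = 6.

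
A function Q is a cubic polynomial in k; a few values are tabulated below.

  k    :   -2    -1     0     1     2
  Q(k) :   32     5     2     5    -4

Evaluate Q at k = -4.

First differences: -27, -3, 3, -9. Second differences: 24, 6, -12. Third differences: -18, -18.
Level-3 differences are constant, so Q has degree 3.
Fitting a degree-3 polynomial gives Q(k) = -3k³ + 3k² + 3k + 2.
Then Q(-4) = 230.

230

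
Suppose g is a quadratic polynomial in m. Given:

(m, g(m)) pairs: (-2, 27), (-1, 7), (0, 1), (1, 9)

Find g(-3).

Write g(m) = am² + bm + c; the 4 given values yield a linear system in the 3 coefficients.
Solving, g(m) = 7m² + m + 1.
Then g(-3) = 61.

61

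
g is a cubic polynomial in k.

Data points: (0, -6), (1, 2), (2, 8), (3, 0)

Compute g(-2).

20

Write g(k) = ak³ + bk² + ck + d; the 4 given values yield a linear system in the 4 coefficients.
Solving, g(k) = -2k³ + 5k² + 5k - 6.
Then g(-2) = 20.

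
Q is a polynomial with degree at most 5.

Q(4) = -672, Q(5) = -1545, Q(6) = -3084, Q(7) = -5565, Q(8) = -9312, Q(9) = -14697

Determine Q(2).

-60

First differences: -873, -1539, -2481, -3747, -5385. Second differences: -666, -942, -1266, -1638. Third differences: -276, -324, -372. Fourth differences: -48, -48.
Level-4 differences are constant, so Q has degree 4.
Fitting a degree-4 polynomial gives Q(m) = -2m^4 - 2m³ - m² - 4m.
Then Q(2) = -60.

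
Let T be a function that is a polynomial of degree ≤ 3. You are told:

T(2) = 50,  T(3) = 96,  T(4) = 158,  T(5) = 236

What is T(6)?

330

Write T(x) = ax³ + bx² + cx + d; the 4 given values yield a linear system in the 4 coefficients.
Solving, the leading coefficient vanishes, and T(x) = 8x² + 6x + 6.
Then T(6) = 330.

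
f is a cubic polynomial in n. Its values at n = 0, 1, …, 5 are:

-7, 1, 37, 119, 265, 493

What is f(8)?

1849

Write f(n) = an³ + bn² + cn + d; the 6 given values yield a linear system in the 4 coefficients.
Solving, f(n) = 3n³ + 5n² - 7.
Then f(8) = 1849.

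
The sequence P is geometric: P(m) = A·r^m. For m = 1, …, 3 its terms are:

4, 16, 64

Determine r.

Consecutive ratio: 16/4 = 4, and 64/16 = 4, so r = 4.
Then A·4^1 = 4 gives A = 1, and P(m) = 1·4^m.

4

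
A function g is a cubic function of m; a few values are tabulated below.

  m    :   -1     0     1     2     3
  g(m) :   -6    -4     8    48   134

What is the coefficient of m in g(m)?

4

Write g(m) = am³ + bm² + cm + d; the 5 given values yield a linear system in the 4 coefficients.
Solving, g(m) = 3m³ + 5m² + 4m - 4.
The coefficient of m is 4.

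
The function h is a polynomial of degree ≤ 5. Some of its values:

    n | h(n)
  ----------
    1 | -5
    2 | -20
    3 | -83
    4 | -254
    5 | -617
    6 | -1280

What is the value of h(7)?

-2375

Write h(n) = an^5 + bn^4 + cn³ + dn² + en + p; the 6 given values yield a linear system in the 6 coefficients.
Solving, the leading coefficient vanishes, and h(n) = -n^4 + n² - 3n - 2.
Then h(7) = -2375.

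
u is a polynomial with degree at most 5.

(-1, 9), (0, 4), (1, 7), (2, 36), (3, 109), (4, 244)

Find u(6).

772

Write u(x) = ax^5 + bx^4 + cx³ + dx² + ex + p; the 6 given values yield a linear system in the 6 coefficients.
Solving, the top 2 coefficients vanish, and u(x) = 3x³ + 4x² - 4x + 4.
Then u(6) = 772.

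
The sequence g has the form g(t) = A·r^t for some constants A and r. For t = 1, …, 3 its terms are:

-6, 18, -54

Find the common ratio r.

-3

Consecutive ratio: 18/(-6) = -3, and -54/18 = -3, so r = -3.
Then A·(-3)^1 = -6 gives A = 2, and g(t) = 2·(-3)^t.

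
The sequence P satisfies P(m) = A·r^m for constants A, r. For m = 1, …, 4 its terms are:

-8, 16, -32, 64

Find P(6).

256

Consecutive ratio: 16/(-8) = -2, and -32/16 = -2, so r = -2.
Then A·(-2)^1 = -8 gives A = 4, and P(m) = 4·(-2)^m.
P(6) = 4·(-2)^6 = 256.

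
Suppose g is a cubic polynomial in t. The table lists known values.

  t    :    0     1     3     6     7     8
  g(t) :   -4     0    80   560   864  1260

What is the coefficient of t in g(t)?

-2

Write g(t) = at³ + bt² + ct + d; the 6 given values yield a linear system in the 4 coefficients.
Solving, g(t) = 2t³ + 4t² - 2t - 4.
The coefficient of t is -2.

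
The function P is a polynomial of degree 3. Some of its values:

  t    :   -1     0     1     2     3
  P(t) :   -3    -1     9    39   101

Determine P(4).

First differences: 2, 10, 30, 62. Second differences: 8, 20, 32. Third differences: 12, 12.
Level-3 differences are constant, so P has degree 3.
Fitting a degree-3 polynomial gives P(t) = 2t³ + 4t² + 4t - 1.
Then P(4) = 207.

207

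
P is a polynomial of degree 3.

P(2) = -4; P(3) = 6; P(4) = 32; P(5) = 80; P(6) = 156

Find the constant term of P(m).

0

First differences: 10, 26, 48, 76. Second differences: 16, 22, 28. Third differences: 6, 6.
Level-3 differences are constant, so P has degree 3.
Fitting a degree-3 polynomial gives P(m) = m³ - m² - 4m.
The constant term is P(0) = 0.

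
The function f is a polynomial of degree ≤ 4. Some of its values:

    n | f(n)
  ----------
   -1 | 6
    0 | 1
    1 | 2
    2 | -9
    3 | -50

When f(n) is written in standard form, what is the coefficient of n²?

Write f(n) = an^4 + bn³ + cn² + dn + e; the 5 given values yield a linear system in the 5 coefficients.
Solving, the leading coefficient vanishes, and f(n) = -3n³ + 3n² + n + 1.
The coefficient of n² is 3.

3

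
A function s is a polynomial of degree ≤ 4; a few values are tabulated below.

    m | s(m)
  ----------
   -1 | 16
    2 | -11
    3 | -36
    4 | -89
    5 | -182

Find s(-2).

Write s(m) = am^4 + bm³ + cm² + dm + e; the 5 given values yield a linear system in the 5 coefficients.
Solving, the leading coefficient vanishes, and s(m) = -2m³ + 4m² - 7m + 3.
Then s(-2) = 49.

49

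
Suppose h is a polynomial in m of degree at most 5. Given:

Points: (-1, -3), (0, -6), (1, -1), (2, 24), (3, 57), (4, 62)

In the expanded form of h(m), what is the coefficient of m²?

5

First differences: -3, 5, 25, 33, 5. Second differences: 8, 20, 8, -28. Third differences: 12, -12, -36. Fourth differences: -24, -24.
Level-4 differences are constant, so h has degree 4.
Fitting a degree-4 polynomial gives h(m) = -m^4 + 4m³ + 5m² - 3m - 6.
The coefficient of m² is 5.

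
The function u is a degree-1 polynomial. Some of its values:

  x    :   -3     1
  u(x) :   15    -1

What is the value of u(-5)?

Write u(x) = ax + b; the 2 given values yield a linear system in the 2 coefficients.
Solving, u(x) = -4x + 3.
Then u(-5) = 23.

23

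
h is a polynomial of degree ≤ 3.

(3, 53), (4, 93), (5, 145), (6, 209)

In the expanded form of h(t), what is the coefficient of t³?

Write h(t) = at³ + bt² + ct + d; the 4 given values yield a linear system in the 4 coefficients.
Solving, the leading coefficient vanishes, and h(t) = 6t² - 2t + 5.
The coefficient of t³ is 0.

0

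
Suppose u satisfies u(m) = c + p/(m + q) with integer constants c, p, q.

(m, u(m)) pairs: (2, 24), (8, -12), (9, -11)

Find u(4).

(u(m) − c)(m + q) = p for each data point; the three points give a linear system in c and q, then p follows.
Solving: c = -6, q = -3, p = -30, so u(m) = -6 − 30/(m − 3).
Then u(4) = -6 − 30/1 = -36.

-36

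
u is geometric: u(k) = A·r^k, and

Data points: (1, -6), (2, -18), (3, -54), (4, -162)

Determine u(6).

Consecutive ratio: -18/(-6) = 3, and -54/(-18) = 3, so r = 3.
Then A·3^1 = -6 gives A = -2, and u(k) = -2·3^k.
u(6) = -2·3^6 = -1458.

-1458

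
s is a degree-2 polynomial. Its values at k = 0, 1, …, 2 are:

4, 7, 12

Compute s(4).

28

Write s(k) = ak² + bk + c; the 3 given values yield a linear system in the 3 coefficients.
Solving, s(k) = k² + 2k + 4.
Then s(4) = 28.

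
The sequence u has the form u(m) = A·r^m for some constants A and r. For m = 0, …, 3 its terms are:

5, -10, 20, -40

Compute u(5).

-160

Consecutive ratio: -10/5 = -2, and 20/(-10) = -2, so r = -2.
Then A·(-2)^0 = 5 gives A = 5, and u(m) = 5·(-2)^m.
u(5) = 5·(-2)^5 = -160.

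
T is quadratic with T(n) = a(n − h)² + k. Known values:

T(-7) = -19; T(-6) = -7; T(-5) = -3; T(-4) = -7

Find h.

First differences 12, 4, -4; second difference -8 = 2a, so a = -4.
Expanding, the n-coefficient is −2ah = 8h; matching it to the data gives h = -5, and then k = -3.
So T(n) = -4(n + 5)² − 3.
Hence h = -5.

-5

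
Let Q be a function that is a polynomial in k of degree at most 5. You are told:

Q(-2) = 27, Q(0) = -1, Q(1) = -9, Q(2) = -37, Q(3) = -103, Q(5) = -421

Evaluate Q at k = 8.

-1633

Write Q(k) = ak^5 + bk^4 + ck³ + dk² + ek + p; the 6 given values yield a linear system in the 6 coefficients.
Solving, the top 2 coefficients vanish, and Q(k) = -3k³ - k² - 4k - 1.
Then Q(8) = -1633.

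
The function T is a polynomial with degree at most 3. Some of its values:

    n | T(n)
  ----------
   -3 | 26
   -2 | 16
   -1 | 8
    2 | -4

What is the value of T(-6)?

Write T(n) = an³ + bn² + cn + d; the 4 given values yield a linear system in the 4 coefficients.
Solving, the leading coefficient vanishes, and T(n) = n² - 5n + 2.
Then T(-6) = 68.

68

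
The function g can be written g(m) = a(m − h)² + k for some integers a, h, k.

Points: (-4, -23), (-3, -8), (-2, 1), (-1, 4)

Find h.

First differences 15, 9, 3; second difference -6 = 2a, so a = -3.
Expanding, the m-coefficient is −2ah = 6h; matching it to the data gives h = -1, and then k = 4.
So g(m) = -3(m + 1)² + 4.
Hence h = -1.

-1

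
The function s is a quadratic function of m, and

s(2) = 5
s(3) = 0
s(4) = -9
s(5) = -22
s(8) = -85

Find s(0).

3

Write s(m) = am² + bm + c; the 5 given values yield a linear system in the 3 coefficients.
Solving, s(m) = -2m² + 5m + 3.
Then s(0) = 3.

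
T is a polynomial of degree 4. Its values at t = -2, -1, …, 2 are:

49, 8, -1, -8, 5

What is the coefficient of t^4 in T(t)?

2

Write T(t) = at^4 + bt³ + ct² + dt + e; the 5 given values yield a linear system in the 5 coefficients.
Solving, T(t) = 2t^4 - t³ - t² - 7t - 1.
The coefficient of t^4 is 2.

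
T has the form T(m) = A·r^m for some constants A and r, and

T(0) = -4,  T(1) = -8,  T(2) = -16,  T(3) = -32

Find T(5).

Consecutive ratio: -8/(-4) = 2, and -16/(-8) = 2, so r = 2.
Then A·2^0 = -4 gives A = -4, and T(m) = -4·2^m.
T(5) = -4·2^5 = -128.

-128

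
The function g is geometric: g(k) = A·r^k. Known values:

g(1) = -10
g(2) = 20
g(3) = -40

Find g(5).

-160

Consecutive ratio: 20/(-10) = -2, and -40/20 = -2, so r = -2.
Then A·(-2)^1 = -10 gives A = 5, and g(k) = 5·(-2)^k.
g(5) = 5·(-2)^5 = -160.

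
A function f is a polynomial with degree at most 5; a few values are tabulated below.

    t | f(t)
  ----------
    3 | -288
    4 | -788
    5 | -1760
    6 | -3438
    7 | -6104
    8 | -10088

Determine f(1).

-8

First differences: -500, -972, -1678, -2666, -3984. Second differences: -472, -706, -988, -1318. Third differences: -234, -282, -330. Fourth differences: -48, -48.
Level-4 differences are constant, so f has degree 4.
Fitting a degree-4 polynomial gives f(t) = -2t^4 - 3t³ - 6t² + 3t.
Then f(1) = -8.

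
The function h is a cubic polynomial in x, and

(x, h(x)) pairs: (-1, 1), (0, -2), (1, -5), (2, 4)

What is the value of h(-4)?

-110

Write h(x) = ax³ + bx² + cx + d; the 4 given values yield a linear system in the 4 coefficients.
Solving, h(x) = 2x³ - 5x - 2.
Then h(-4) = -110.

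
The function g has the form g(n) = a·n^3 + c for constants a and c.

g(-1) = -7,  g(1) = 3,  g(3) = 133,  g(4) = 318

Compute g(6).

From g(-1) = -7 and g(1) = 3: -1a + c = -7 and 1a + c = 3.
Subtracting: 2a = 10, so a = 5; then c = -7 − 5·(-1) = -2.
So g(n) = 5n³ − 2, and g(6) = 1078.

1078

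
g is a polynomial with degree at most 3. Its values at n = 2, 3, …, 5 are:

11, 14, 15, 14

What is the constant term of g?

-1

First differences: 3, 1, -1. Second differences: -2, -2.
Level-2 differences are constant, so g has degree 2.
Fitting a degree-2 polynomial gives g(n) = -n² + 8n - 1.
The constant term is g(0) = -1.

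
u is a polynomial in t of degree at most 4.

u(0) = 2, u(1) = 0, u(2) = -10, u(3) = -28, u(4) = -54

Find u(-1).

-4

First differences: -2, -10, -18, -26. Second differences: -8, -8, -8.
Level-2 differences are constant, so u has degree 2.
Fitting a degree-2 polynomial gives u(t) = -4t² + 2t + 2.
Then u(-1) = -4.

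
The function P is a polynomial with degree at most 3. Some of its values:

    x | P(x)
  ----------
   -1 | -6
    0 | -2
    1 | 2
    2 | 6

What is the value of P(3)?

10

First differences: 4, 4, 4.
Level-1 differences are constant, so P has degree 1.
Fitting a degree-1 polynomial gives P(x) = 4x - 2.
Then P(3) = 10.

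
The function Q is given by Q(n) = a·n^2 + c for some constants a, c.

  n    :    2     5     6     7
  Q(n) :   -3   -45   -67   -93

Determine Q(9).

-157

From Q(2) = -3 and Q(5) = -45: 4a + c = -3 and 25a + c = -45.
Subtracting: 21a = -42, so a = -2; then c = -3 − (-2)·4 = 5.
So Q(n) = -2n² + 5, and Q(9) = -157.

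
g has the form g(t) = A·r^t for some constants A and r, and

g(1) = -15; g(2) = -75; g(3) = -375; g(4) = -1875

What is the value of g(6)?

-46875

Consecutive ratio: -75/(-15) = 5, and -375/(-75) = 5, so r = 5.
Then A·5^1 = -15 gives A = -3, and g(t) = -3·5^t.
g(6) = -3·5^6 = -46875.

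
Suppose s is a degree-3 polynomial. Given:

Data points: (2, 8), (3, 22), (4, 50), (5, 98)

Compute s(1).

Write s(x) = ax³ + bx² + cx + d; the 4 given values yield a linear system in the 4 coefficients.
Solving, s(x) = x³ - 2x² + 5x - 2.
Then s(1) = 2.

2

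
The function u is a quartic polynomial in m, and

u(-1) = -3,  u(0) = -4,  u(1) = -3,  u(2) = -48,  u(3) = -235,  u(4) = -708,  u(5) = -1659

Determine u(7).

Write u(m) = am^4 + bm³ + cm² + dm + e; the 7 given values yield a linear system in the 5 coefficients.
Solving, u(m) = -2m^4 - 4m³ + 3m² + 4m - 4.
Then u(7) = -6003.

-6003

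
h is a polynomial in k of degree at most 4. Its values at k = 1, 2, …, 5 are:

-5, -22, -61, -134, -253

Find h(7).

-677

Write h(k) = ak^4 + bk³ + ck² + dk + e; the 5 given values yield a linear system in the 5 coefficients.
Solving, the leading coefficient vanishes, and h(k) = -2k³ + k² - 6k + 2.
Then h(7) = -677.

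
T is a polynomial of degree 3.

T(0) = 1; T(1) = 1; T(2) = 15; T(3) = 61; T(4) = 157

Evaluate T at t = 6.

571

Write T(t) = at³ + bt² + ct + d; the 5 given values yield a linear system in the 4 coefficients.
Solving, T(t) = 3t³ - 2t² - t + 1.
Then T(6) = 571.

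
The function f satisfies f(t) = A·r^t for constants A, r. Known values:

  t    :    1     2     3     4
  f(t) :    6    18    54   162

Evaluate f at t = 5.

486

Consecutive ratio: 18/6 = 3, and 54/18 = 3, so r = 3.
Then A·3^1 = 6 gives A = 2, and f(t) = 2·3^t.
f(5) = 2·3^5 = 486.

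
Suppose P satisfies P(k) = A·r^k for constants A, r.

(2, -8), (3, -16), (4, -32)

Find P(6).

Consecutive ratio: -16/(-8) = 2, and -32/(-16) = 2, so r = 2.
Then A·2^2 = -8 gives A = -2, and P(k) = -2·2^k.
P(6) = -2·2^6 = -128.

-128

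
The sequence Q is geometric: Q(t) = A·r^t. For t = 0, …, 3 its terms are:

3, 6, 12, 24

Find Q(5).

Consecutive ratio: 6/3 = 2, and 12/6 = 2, so r = 2.
Then A·2^0 = 3 gives A = 3, and Q(t) = 3·2^t.
Q(5) = 3·2^5 = 96.

96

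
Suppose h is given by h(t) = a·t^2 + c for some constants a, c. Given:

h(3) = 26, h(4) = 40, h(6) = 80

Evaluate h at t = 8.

From h(3) = 26 and h(4) = 40: 9a + c = 26 and 16a + c = 40.
Subtracting: 7a = 14, so a = 2; then c = 26 − 2·9 = 8.
So h(t) = 2t² + 8, and h(8) = 136.

136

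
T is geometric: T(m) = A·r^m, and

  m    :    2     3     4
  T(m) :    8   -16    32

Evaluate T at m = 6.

Consecutive ratio: -16/8 = -2, and 32/(-16) = -2, so r = -2.
Then A·(-2)^2 = 8 gives A = 2, and T(m) = 2·(-2)^m.
T(6) = 2·(-2)^6 = 128.

128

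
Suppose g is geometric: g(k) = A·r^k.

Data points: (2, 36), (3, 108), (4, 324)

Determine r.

Consecutive ratio: 108/36 = 3, and 324/108 = 3, so r = 3.
Then A·3^2 = 36 gives A = 4, and g(k) = 4·3^k.

3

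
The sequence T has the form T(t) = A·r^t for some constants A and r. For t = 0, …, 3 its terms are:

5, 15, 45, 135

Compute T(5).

Consecutive ratio: 15/5 = 3, and 45/15 = 3, so r = 3.
Then A·3^0 = 5 gives A = 5, and T(t) = 5·3^t.
T(5) = 5·3^5 = 1215.

1215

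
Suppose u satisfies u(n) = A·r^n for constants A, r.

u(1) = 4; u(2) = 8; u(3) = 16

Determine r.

2

Consecutive ratio: 8/4 = 2, and 16/8 = 2, so r = 2.
Then A·2^1 = 4 gives A = 2, and u(n) = 2·2^n.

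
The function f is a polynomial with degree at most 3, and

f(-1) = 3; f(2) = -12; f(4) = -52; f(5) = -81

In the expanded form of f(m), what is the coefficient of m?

Write f(m) = am³ + bm² + cm + d; the 4 given values yield a linear system in the 4 coefficients.
Solving, the leading coefficient vanishes, and f(m) = -3m² - 2m + 4.
The coefficient of m is -2.

-2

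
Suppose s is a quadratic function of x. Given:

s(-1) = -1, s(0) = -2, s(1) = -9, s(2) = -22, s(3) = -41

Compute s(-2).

Write s(x) = ax² + bx + c; the 5 given values yield a linear system in the 3 coefficients.
Solving, s(x) = -3x² - 4x - 2.
Then s(-2) = -6.

-6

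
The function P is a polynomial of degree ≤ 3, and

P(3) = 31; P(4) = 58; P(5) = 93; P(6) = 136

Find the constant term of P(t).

First differences: 27, 35, 43. Second differences: 8, 8.
Level-2 differences are constant, so P has degree 2.
Fitting a degree-2 polynomial gives P(t) = 4t² - t - 2.
The constant term is P(0) = -2.

-2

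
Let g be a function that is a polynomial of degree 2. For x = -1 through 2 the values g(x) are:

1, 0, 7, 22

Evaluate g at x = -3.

27

Write g(x) = ax² + bx + c; the 4 given values yield a linear system in the 3 coefficients.
Solving, g(x) = 4x² + 3x.
Then g(-3) = 27.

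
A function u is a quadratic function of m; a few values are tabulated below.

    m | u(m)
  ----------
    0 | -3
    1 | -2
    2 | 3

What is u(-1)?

0

Write u(m) = am² + bm + c; the 3 given values yield a linear system in the 3 coefficients.
Solving, u(m) = 2m² - m - 3.
Then u(-1) = 0.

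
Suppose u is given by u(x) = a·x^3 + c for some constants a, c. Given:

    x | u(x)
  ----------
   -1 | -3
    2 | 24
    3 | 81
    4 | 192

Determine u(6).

648

From u(-1) = -3 and u(2) = 24: -1a + c = -3 and 8a + c = 24.
Subtracting: 9a = 27, so a = 3; then c = -3 − 3·(-1) = 0.
So u(x) = 3x³ + 0, and u(6) = 648.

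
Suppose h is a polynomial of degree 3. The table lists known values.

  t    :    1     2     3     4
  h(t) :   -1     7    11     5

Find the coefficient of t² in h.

4

Write h(t) = at³ + bt² + ct + d; the 4 given values yield a linear system in the 4 coefficients.
Solving, h(t) = -t³ + 4t² + 3t - 7.
The coefficient of t² is 4.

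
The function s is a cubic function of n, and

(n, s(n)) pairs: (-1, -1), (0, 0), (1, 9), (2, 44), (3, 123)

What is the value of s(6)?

First differences: 1, 9, 35, 79. Second differences: 8, 26, 44. Third differences: 18, 18.
Level-3 differences are constant, so s has degree 3.
Fitting a degree-3 polynomial gives s(n) = 3n³ + 4n² + 2n.
Then s(6) = 804.

804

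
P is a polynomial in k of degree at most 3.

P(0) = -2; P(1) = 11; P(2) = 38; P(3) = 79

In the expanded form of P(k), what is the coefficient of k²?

First differences: 13, 27, 41. Second differences: 14, 14.
Level-2 differences are constant, so P has degree 2.
Fitting a degree-2 polynomial gives P(k) = 7k² + 6k - 2.
The coefficient of k² is 7.

7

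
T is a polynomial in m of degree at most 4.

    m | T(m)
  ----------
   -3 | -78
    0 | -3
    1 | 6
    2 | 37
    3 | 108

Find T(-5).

Write T(m) = am^4 + bm³ + cm² + dm + e; the 5 given values yield a linear system in the 5 coefficients.
Solving, the leading coefficient vanishes, and T(m) = 3m³ + 2m² + 4m - 3.
Then T(-5) = -348.

-348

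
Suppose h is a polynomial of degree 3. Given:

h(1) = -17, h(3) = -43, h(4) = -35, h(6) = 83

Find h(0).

Write h(k) = ak³ + bk² + ck + d; the 4 given values yield a linear system in the 4 coefficients.
Solving, h(k) = 2k³ - 9k² - 3k - 7.
Then h(0) = -7.

-7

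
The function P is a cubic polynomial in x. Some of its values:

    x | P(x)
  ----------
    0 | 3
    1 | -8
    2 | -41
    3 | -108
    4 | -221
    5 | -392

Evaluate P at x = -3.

Write P(x) = ax³ + bx² + cx + d; the 6 given values yield a linear system in the 4 coefficients.
Solving, P(x) = -2x³ - 5x² - 4x + 3.
Then P(-3) = 24.

24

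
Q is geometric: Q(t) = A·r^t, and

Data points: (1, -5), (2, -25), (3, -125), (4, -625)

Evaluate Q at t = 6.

-15625

Consecutive ratio: -25/(-5) = 5, and -125/(-25) = 5, so r = 5.
Then A·5^1 = -5 gives A = -1, and Q(t) = -1·5^t.
Q(6) = -1·5^6 = -15625.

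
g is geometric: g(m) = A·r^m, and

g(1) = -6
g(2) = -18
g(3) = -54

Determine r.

Consecutive ratio: -18/(-6) = 3, and -54/(-18) = 3, so r = 3.
Then A·3^1 = -6 gives A = -2, and g(m) = -2·3^m.

3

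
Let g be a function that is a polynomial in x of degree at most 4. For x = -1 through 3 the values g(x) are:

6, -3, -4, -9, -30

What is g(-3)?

96

First differences: -9, -1, -5, -21. Second differences: 8, -4, -16. Third differences: -12, -12.
Level-3 differences are constant, so g has degree 3.
Fitting a degree-3 polynomial gives g(x) = -2x³ + 4x² - 3x - 3.
Then g(-3) = 96.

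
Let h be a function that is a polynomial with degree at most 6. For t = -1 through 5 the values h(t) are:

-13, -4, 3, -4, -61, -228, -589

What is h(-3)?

First differences: 9, 7, -7, -57, -167, -361. Second differences: -2, -14, -50, -110, -194. Third differences: -12, -36, -60, -84. Fourth differences: -24, -24, -24.
Level-4 differences are constant, so h has degree 4.
Fitting a degree-4 polynomial gives h(t) = -t^4 + 8t - 4.
Then h(-3) = -109.

-109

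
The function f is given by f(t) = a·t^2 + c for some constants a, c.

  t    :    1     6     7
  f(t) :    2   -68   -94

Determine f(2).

-4

From f(1) = 2 and f(6) = -68: 1a + c = 2 and 36a + c = -68.
Subtracting: 35a = -70, so a = -2; then c = 2 − (-2)·1 = 4.
So f(t) = -2t² + 4, and f(2) = -4.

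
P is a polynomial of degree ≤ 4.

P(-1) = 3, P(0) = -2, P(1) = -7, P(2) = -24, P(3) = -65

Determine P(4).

Write P(n) = an^4 + bn³ + cn² + dn + e; the 5 given values yield a linear system in the 5 coefficients.
Solving, the leading coefficient vanishes, and P(n) = -2n³ - 3n - 2.
Then P(4) = -142.

-142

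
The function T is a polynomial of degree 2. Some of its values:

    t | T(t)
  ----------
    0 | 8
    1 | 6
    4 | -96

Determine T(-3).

Write T(t) = at² + bt + c; the 3 given values yield a linear system in the 3 coefficients.
Solving, T(t) = -8t² + 6t + 8.
Then T(-3) = -82.

-82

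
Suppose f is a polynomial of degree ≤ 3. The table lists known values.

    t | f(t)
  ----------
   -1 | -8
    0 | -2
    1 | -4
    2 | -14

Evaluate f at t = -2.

First differences: 6, -2, -10. Second differences: -8, -8.
Level-2 differences are constant, so f has degree 2.
Fitting a degree-2 polynomial gives f(t) = -4t² + 2t - 2.
Then f(-2) = -22.

-22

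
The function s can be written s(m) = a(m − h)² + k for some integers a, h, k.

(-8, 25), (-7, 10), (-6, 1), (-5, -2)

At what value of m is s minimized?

-5

First differences -15, -9, -3; second difference 6 = 2a, so a = 3.
Expanding, the m-coefficient is −2ah = -6h; matching it to the data gives h = -5, and then k = -2.
So s(m) = 3(m + 5)² − 2.
Hence h = -5.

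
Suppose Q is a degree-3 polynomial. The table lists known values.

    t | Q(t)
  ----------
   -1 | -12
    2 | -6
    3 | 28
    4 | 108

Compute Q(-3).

-116

Write Q(t) = at³ + bt² + ct + d; the 4 given values yield a linear system in the 4 coefficients.
Solving, Q(t) = 3t³ - 4t² - 3t - 8.
Then Q(-3) = -116.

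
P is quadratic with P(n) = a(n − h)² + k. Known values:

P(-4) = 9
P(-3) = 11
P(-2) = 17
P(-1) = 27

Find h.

-4

First differences 2, 6, 10; second difference 4 = 2a, so a = 2.
Expanding, the n-coefficient is −2ah = -4h; matching it to the data gives h = -4, and then k = 9.
So P(n) = 2(n + 4)² + 9.
Hence h = -4.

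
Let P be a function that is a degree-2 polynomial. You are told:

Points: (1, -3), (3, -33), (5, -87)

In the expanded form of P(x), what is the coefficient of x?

-3

Write P(x) = ax² + bx + c; the 3 given values yield a linear system in the 3 coefficients.
Solving, P(x) = -3x² - 3x + 3.
The coefficient of x is -3.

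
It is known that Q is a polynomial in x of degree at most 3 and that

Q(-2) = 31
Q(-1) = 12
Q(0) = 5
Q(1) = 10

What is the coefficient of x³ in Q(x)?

First differences: -19, -7, 5. Second differences: 12, 12.
Level-2 differences are constant, so Q has degree 2.
Fitting a degree-2 polynomial gives Q(x) = 6x² - x + 5.
The coefficient of x³ is 0.

0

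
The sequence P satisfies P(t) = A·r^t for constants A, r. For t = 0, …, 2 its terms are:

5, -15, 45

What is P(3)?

Consecutive ratio: -15/5 = -3, and 45/(-15) = -3, so r = -3.
Then A·(-3)^0 = 5 gives A = 5, and P(t) = 5·(-3)^t.
P(3) = 5·(-3)^3 = -135.

-135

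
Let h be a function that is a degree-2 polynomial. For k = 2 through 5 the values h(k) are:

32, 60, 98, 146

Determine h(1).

First differences: 28, 38, 48. Second differences: 10, 10.
Level-2 differences are constant, so h has degree 2.
Fitting a degree-2 polynomial gives h(k) = 5k² + 3k + 6.
Then h(1) = 14.

14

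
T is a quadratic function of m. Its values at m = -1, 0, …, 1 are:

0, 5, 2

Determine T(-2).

-13

Write T(m) = am² + bm + c; the 3 given values yield a linear system in the 3 coefficients.
Solving, T(m) = -4m² + m + 5.
Then T(-2) = -13.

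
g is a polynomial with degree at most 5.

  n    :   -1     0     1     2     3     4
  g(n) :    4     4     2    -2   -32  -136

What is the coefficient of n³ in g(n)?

First differences: 0, -2, -4, -30, -104. Second differences: -2, -2, -26, -74. Third differences: 0, -24, -48. Fourth differences: -24, -24.
Level-4 differences are constant, so g has degree 4.
Fitting a degree-4 polynomial gives g(n) = -n^4 + 2n³ - 3n + 4.
The coefficient of n³ is 2.

2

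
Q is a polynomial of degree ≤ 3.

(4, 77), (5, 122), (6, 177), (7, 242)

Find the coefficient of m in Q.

0

First differences: 45, 55, 65. Second differences: 10, 10.
Level-2 differences are constant, so Q has degree 2.
Fitting a degree-2 polynomial gives Q(m) = 5m² - 3.
The coefficient of m is 0.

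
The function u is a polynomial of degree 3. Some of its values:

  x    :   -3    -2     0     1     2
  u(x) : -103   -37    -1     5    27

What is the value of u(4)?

Write u(x) = ax³ + bx² + cx + d; the 5 given values yield a linear system in the 4 coefficients.
Solving, u(x) = 3x³ - x² + 4x - 1.
Then u(4) = 191.

191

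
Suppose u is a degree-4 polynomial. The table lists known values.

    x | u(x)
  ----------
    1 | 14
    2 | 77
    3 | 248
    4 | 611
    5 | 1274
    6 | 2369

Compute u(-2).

-7

First differences: 63, 171, 363, 663, 1095. Second differences: 108, 192, 300, 432. Third differences: 84, 108, 132. Fourth differences: 24, 24.
Level-4 differences are constant, so u has degree 4.
Fitting a degree-4 polynomial gives u(x) = x^4 + 4x³ + 5x² + 5x - 1.
Then u(-2) = -7.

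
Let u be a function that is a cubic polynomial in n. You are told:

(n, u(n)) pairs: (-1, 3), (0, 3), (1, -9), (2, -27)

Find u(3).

Write u(n) = an³ + bn² + cn + d; the 4 given values yield a linear system in the 4 coefficients.
Solving, u(n) = n³ - 6n² - 7n + 3.
Then u(3) = -45.

-45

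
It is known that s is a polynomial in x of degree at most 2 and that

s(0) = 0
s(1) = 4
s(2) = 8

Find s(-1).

Write s(x) = ax² + bx + c; the 3 given values yield a linear system in the 3 coefficients.
Solving, the leading coefficient vanishes, and s(x) = 4x.
Then s(-1) = -4.

-4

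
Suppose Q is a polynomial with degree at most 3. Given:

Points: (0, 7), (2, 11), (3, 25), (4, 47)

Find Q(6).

Write Q(x) = ax³ + bx² + cx + d; the 4 given values yield a linear system in the 4 coefficients.
Solving, the leading coefficient vanishes, and Q(x) = 4x² - 6x + 7.
Then Q(6) = 115.

115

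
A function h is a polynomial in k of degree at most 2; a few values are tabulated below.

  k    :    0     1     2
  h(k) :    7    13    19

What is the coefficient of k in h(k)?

Write h(k) = ak² + bk + c; the 3 given values yield a linear system in the 3 coefficients.
Solving, the leading coefficient vanishes, and h(k) = 6k + 7.
The coefficient of k is 6.

6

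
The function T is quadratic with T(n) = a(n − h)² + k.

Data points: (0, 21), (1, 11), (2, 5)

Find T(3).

3

First differences -10, -6; second difference 4 = 2a, so a = 2.
Expanding, the n-coefficient is −2ah = -4h; matching it to the data gives h = 3, and then k = 3.
So T(n) = 2(n − 3)² + 3.
T(3) = 2·0² + 3 = 3.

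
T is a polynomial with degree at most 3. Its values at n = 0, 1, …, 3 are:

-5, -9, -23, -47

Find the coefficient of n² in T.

First differences: -4, -14, -24. Second differences: -10, -10.
Level-2 differences are constant, so T has degree 2.
Fitting a degree-2 polynomial gives T(n) = -5n² + n - 5.
The coefficient of n² is -5.

-5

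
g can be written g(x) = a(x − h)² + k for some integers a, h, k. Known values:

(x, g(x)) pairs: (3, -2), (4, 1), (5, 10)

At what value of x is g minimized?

First differences 3, 9; second difference 6 = 2a, so a = 3.
Expanding, the x-coefficient is −2ah = -6h; matching it to the data gives h = 3, and then k = -2.
So g(x) = 3(x − 3)² − 2.
Hence h = 3.

3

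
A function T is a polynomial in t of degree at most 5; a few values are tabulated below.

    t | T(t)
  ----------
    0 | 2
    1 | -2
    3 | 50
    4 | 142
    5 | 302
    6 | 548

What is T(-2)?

-20

Write T(t) = at^5 + bt^4 + ct³ + dt² + et + p; the 6 given values yield a linear system in the 6 coefficients.
Solving, the top 2 coefficients vanish, and T(t) = 3t³ - 2t² - 5t + 2.
Then T(-2) = -20.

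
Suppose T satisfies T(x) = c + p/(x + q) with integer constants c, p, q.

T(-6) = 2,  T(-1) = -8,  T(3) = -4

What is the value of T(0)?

-6

(T(x) − c)(x + q) = p for each data point; the three points give a linear system in c and q, then p follows.
Solving: c = -2, q = 3, p = -12, so T(x) = -2 − 12/(x + 3).
Then T(0) = -2 − 12/3 = -6.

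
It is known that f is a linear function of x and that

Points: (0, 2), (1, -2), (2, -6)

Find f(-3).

14

First differences: -4, -4.
Level-1 differences are constant, so f has degree 1.
Fitting a degree-1 polynomial gives f(x) = -4x + 2.
Then f(-3) = 14.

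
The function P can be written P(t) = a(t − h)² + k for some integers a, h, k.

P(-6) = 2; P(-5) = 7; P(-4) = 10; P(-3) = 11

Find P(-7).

First differences 5, 3, 1; second difference -2 = 2a, so a = -1.
Expanding, the t-coefficient is −2ah = 2h; matching it to the data gives h = -3, and then k = 11.
So P(t) = -1(t + 3)² + 11.
P(-7) = -1·(-4)² + 11 = -5.

-5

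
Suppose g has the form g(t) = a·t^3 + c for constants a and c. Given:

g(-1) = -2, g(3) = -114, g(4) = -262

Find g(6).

From g(-1) = -2 and g(3) = -114: -1a + c = -2 and 27a + c = -114.
Subtracting: 28a = -112, so a = -4; then c = -2 − (-4)·(-1) = -6.
So g(t) = -4t³ − 6, and g(6) = -870.

-870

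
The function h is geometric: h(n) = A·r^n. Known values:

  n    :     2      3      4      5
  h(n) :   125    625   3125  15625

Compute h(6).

Consecutive ratio: 625/125 = 5, and 3125/625 = 5, so r = 5.
Then A·5^2 = 125 gives A = 5, and h(n) = 5·5^n.
h(6) = 5·5^6 = 78125.

78125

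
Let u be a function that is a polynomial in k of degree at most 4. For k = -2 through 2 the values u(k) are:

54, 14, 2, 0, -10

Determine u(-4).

290

Write u(k) = ak^4 + bk³ + ck² + dk + e; the 5 given values yield a linear system in the 5 coefficients.
Solving, the leading coefficient vanishes, and u(k) = -3k³ + 5k² - 4k + 2.
Then u(-4) = 290.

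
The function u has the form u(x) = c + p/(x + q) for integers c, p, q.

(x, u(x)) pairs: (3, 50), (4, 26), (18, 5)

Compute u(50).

(u(x) − c)(x + q) = p for each data point; the three points give a linear system in c and q, then p follows.
Solving: c = 2, q = -2, p = 48, so u(x) = 2 + 48/(x − 2).
Then u(50) = 2 + 48/48 = 3.

3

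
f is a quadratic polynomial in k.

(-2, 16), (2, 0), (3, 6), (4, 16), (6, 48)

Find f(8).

Write f(k) = ak² + bk + c; the 5 given values yield a linear system in the 3 coefficients.
Solving, f(k) = 2k² - 4k.
Then f(8) = 96.

96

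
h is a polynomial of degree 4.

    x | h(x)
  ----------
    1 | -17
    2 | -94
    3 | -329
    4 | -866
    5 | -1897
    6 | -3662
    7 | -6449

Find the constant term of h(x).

First differences: -77, -235, -537, -1031, -1765, -2787. Second differences: -158, -302, -494, -734, -1022. Third differences: -144, -192, -240, -288. Fourth differences: -48, -48, -48.
Level-4 differences are constant, so h has degree 4.
Fitting a degree-4 polynomial gives h(x) = -2x^4 - 4x³ - 5x² - 4x - 2.
The constant term is h(0) = -2.

-2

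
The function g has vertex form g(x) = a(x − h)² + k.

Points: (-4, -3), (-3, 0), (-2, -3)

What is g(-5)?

-12

First differences 3, -3; second difference -6 = 2a, so a = -3.
Expanding, the x-coefficient is −2ah = 6h; matching it to the data gives h = -3, and then k = 0.
So g(x) = -3(x + 3)² + 0.
g(-5) = -3·(-2)² + 0 = -12.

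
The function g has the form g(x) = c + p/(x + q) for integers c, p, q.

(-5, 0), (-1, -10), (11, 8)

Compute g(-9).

(g(x) − c)(x + q) = p for each data point; the three points give a linear system in c and q, then p follows.
Solving: c = 5, q = -1, p = 30, so g(x) = 5 + 30/(x − 1).
Then g(-9) = 5 + 30/(-10) = 2.

2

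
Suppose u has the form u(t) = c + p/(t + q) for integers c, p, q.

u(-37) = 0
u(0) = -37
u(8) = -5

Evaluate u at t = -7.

(u(t) − c)(t + q) = p for each data point; the three points give a linear system in c and q, then p follows.
Solving: c = -1, q = 1, p = -36, so u(t) = -1 − 36/(t + 1).
Then u(-7) = -1 − 36/(-6) = 5.

5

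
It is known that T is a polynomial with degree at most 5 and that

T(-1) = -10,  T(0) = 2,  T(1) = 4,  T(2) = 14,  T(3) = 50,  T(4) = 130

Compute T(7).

Write T(k) = ak^5 + bk^4 + ck³ + dk² + ek + p; the 6 given values yield a linear system in the 6 coefficients.
Solving, the top 2 coefficients vanish, and T(k) = 3k³ - 5k² + 4k + 2.
Then T(7) = 814.

814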